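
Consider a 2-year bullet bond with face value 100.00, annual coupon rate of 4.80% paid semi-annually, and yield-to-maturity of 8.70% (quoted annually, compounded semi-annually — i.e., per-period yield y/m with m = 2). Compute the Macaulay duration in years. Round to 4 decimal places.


Answer: Macaulay duration = 1.9278 years

Derivation:
Coupon per period c = face * coupon_rate / m = 2.400000
Periods per year m = 2; per-period yield y/m = 0.043500
Number of cashflows N = 4
Cashflows (t years, CF_t, discount factor 1/(1+y/m)^(m*t), PV):
  t = 0.5000: CF_t = 2.400000, DF = 0.958313, PV = 2.299952
  t = 1.0000: CF_t = 2.400000, DF = 0.918365, PV = 2.204075
  t = 1.5000: CF_t = 2.400000, DF = 0.880081, PV = 2.112194
  t = 2.0000: CF_t = 102.400000, DF = 0.843393, PV = 86.363482
Price P = sum_t PV_t = 92.979703
Macaulay numerator sum_t t * PV_t:
  t * PV_t at t = 0.5000: 1.149976
  t * PV_t at t = 1.0000: 2.204075
  t * PV_t at t = 1.5000: 3.168292
  t * PV_t at t = 2.0000: 172.726964
Macaulay duration D = (sum_t t * PV_t) / P = 179.249306 / 92.979703 = 1.927833


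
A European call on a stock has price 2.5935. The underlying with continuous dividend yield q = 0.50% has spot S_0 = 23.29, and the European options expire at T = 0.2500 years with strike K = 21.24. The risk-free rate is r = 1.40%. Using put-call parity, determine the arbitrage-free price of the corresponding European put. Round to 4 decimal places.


Answer: Put price = 0.4984

Derivation:
Put-call parity: C - P = S_0 * exp(-qT) - K * exp(-rT).
S_0 * exp(-qT) = 23.2900 * 0.99875078 = 23.26090569
K * exp(-rT) = 21.2400 * 0.99650612 = 21.16578994
P = C - S*exp(-qT) + K*exp(-rT)
P = 2.5935 - 23.26090569 + 21.16578994 = 0.4984


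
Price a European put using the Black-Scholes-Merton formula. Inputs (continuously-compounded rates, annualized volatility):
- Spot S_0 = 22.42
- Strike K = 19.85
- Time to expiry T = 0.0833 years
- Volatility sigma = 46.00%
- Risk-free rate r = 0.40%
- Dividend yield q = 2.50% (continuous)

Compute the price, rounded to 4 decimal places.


d1 = (ln(S/K) + (r - q + 0.5*sigma^2) * T) / (sigma * sqrt(T)) = 0.97024231
d2 = d1 - sigma * sqrt(T) = 0.83747830
exp(-rT) = 0.99966686; exp(-qT) = 0.99791967
P = K * exp(-rT) * N(-d2) - S_0 * exp(-qT) * N(-d1)
N(-d1) = 0.16596286; N(-d2) = 0.20116188
P = 19.8500 * 0.99966686 * 0.20116188 - 22.4200 * 0.99791967 * 0.16596286 = 0.2786

Answer: Price = 0.2786


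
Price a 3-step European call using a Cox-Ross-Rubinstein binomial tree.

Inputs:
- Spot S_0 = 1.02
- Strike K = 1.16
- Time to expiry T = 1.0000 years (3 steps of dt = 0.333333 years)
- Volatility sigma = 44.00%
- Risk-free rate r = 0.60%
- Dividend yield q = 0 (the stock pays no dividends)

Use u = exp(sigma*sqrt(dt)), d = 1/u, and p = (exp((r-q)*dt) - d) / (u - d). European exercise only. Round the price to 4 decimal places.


dt = T/N = 0.333333
u = exp(sigma*sqrt(dt)) = 1.289216; d = 1/u = 0.775665
p = (exp((r-q)*dt) - d) / (u - d) = 0.440729
Discount per step: exp(-r*dt) = 0.998002
Stock lattice S(k, i) with i counting down-moves:
  k=0: S(0,0) = 1.0200
  k=1: S(1,0) = 1.3150; S(1,1) = 0.7912
  k=2: S(2,0) = 1.6953; S(2,1) = 1.0200; S(2,2) = 0.6137
  k=3: S(3,0) = 2.1856; S(3,1) = 1.3150; S(3,2) = 0.7912; S(3,3) = 0.4760
Terminal payoffs V(N, i) = max(S_T - K, 0):
  V(3,0) = 1.025632; V(3,1) = 0.155000; V(3,2) = 0.000000; V(3,3) = 0.000000
Backward induction: V(k, i) = exp(-r*dt) * [p * V(k+1, i) + (1-p) * V(k+1, i+1)].
  V(2,0) = exp(-r*dt) * [p*1.025632 + (1-p)*0.155000] = 0.537637
  V(2,1) = exp(-r*dt) * [p*0.155000 + (1-p)*0.000000] = 0.068177
  V(2,2) = exp(-r*dt) * [p*0.000000 + (1-p)*0.000000] = 0.000000
  V(1,0) = exp(-r*dt) * [p*0.537637 + (1-p)*0.068177] = 0.274532
  V(1,1) = exp(-r*dt) * [p*0.068177 + (1-p)*0.000000] = 0.029987
  V(0,0) = exp(-r*dt) * [p*0.274532 + (1-p)*0.029987] = 0.137490

Answer: Price = V(0,0) = 0.1375


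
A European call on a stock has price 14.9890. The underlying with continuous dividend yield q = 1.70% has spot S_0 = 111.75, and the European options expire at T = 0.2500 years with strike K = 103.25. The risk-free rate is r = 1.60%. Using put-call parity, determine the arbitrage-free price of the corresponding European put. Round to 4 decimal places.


Answer: Put price = 6.5508

Derivation:
Put-call parity: C - P = S_0 * exp(-qT) - K * exp(-rT).
S_0 * exp(-qT) = 111.7500 * 0.99575902 = 111.27607031
K * exp(-rT) = 103.2500 * 0.99600799 = 102.83782490
P = C - S*exp(-qT) + K*exp(-rT)
P = 14.9890 - 111.27607031 + 102.83782490 = 6.5508


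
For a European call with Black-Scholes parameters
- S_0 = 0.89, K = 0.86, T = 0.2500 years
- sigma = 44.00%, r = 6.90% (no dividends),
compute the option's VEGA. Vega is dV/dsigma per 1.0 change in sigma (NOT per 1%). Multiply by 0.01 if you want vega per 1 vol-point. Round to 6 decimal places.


d1 = 0.3442685158; d2 = 0.1242685158
phi(d1) = 0.3759876662; exp(-qT) = 1.0000000000; exp(-rT) = 0.9828979294
Vega = S * exp(-qT) * phi(d1) * sqrt(T) = 0.8900 * 1.0000000000 * 0.3759876662 * 0.5000000000 = 0.167315

Answer: Vega = 0.167315


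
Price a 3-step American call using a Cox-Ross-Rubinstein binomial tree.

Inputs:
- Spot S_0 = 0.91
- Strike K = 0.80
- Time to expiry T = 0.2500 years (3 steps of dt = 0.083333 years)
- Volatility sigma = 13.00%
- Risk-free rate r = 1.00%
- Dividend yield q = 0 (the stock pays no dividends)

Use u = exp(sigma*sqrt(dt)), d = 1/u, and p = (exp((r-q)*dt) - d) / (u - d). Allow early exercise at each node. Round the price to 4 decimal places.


Answer: Price = V(0,0) = 0.1120

Derivation:
dt = T/N = 0.083333
u = exp(sigma*sqrt(dt)) = 1.038241; d = 1/u = 0.963168
p = (exp((r-q)*dt) - d) / (u - d) = 0.501724
Discount per step: exp(-r*dt) = 0.999167
Stock lattice S(k, i) with i counting down-moves:
  k=0: S(0,0) = 0.9100
  k=1: S(1,0) = 0.9448; S(1,1) = 0.8765
  k=2: S(2,0) = 0.9809; S(2,1) = 0.9100; S(2,2) = 0.8442
  k=3: S(3,0) = 1.0184; S(3,1) = 0.9448; S(3,2) = 0.8765; S(3,3) = 0.8131
Terminal payoffs V(N, i) = max(S_T - K, 0):
  V(3,0) = 0.218441; V(3,1) = 0.144799; V(3,2) = 0.076483; V(3,3) = 0.013106
Backward induction: V(k, i) = exp(-r*dt) * [p * V(k+1, i) + (1-p) * V(k+1, i+1)]; then take max(V_cont, immediate exercise) for American.
  V(2,0) = exp(-r*dt) * [p*0.218441 + (1-p)*0.144799] = 0.181595; exercise = 0.180929; V(2,0) = max -> 0.181595
  V(2,1) = exp(-r*dt) * [p*0.144799 + (1-p)*0.076483] = 0.110666; exercise = 0.110000; V(2,1) = max -> 0.110666
  V(2,2) = exp(-r*dt) * [p*0.076483 + (1-p)*0.013106] = 0.044866; exercise = 0.044200; V(2,2) = max -> 0.044866
  V(1,0) = exp(-r*dt) * [p*0.181595 + (1-p)*0.110666] = 0.146131; exercise = 0.144799; V(1,0) = max -> 0.146131
  V(1,1) = exp(-r*dt) * [p*0.110666 + (1-p)*0.044866] = 0.077815; exercise = 0.076483; V(1,1) = max -> 0.077815
  V(0,0) = exp(-r*dt) * [p*0.146131 + (1-p)*0.077815] = 0.111998; exercise = 0.110000; V(0,0) = max -> 0.111998


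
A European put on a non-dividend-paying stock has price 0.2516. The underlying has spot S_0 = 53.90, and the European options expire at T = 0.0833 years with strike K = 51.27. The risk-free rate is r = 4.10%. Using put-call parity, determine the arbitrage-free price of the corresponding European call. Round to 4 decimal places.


Put-call parity: C - P = S_0 * exp(-qT) - K * exp(-rT).
S_0 * exp(-qT) = 53.9000 * 1.00000000 = 53.90000000
K * exp(-rT) = 51.2700 * 0.99659053 = 51.09519624
C = P + S*exp(-qT) - K*exp(-rT)
C = 0.2516 + 53.90000000 - 51.09519624 = 3.0564

Answer: Call price = 3.0564


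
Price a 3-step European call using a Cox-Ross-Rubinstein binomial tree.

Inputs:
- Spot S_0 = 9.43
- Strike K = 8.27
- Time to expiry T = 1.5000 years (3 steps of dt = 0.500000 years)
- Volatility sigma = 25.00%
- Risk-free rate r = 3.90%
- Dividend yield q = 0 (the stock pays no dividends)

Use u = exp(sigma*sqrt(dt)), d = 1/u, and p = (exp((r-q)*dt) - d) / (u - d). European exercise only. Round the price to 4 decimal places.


dt = T/N = 0.500000
u = exp(sigma*sqrt(dt)) = 1.193365; d = 1/u = 0.837967
p = (exp((r-q)*dt) - d) / (u - d) = 0.511327
Discount per step: exp(-r*dt) = 0.980689
Stock lattice S(k, i) with i counting down-moves:
  k=0: S(0,0) = 9.4300
  k=1: S(1,0) = 11.2534; S(1,1) = 7.9020
  k=2: S(2,0) = 13.4294; S(2,1) = 9.4300; S(2,2) = 6.6216
  k=3: S(3,0) = 16.0262; S(3,1) = 11.2534; S(3,2) = 7.9020; S(3,3) = 5.5487
Terminal payoffs V(N, i) = max(S_T - K, 0):
  V(3,0) = 7.756221; V(3,1) = 2.983428; V(3,2) = 0.000000; V(3,3) = 0.000000
Backward induction: V(k, i) = exp(-r*dt) * [p * V(k+1, i) + (1-p) * V(k+1, i+1)].
  V(2,0) = exp(-r*dt) * [p*7.756221 + (1-p)*2.983428] = 5.319145
  V(2,1) = exp(-r*dt) * [p*2.983428 + (1-p)*0.000000] = 1.496048
  V(2,2) = exp(-r*dt) * [p*0.000000 + (1-p)*0.000000] = 0.000000
  V(1,0) = exp(-r*dt) * [p*5.319145 + (1-p)*1.496048] = 3.384261
  V(1,1) = exp(-r*dt) * [p*1.496048 + (1-p)*0.000000] = 0.750198
  V(0,0) = exp(-r*dt) * [p*3.384261 + (1-p)*0.750198] = 2.056569

Answer: Price = V(0,0) = 2.0566


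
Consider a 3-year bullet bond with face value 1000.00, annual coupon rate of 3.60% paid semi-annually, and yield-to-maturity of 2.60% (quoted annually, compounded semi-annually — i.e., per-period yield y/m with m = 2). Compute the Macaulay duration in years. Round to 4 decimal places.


Answer: Macaulay duration = 2.8726 years

Derivation:
Coupon per period c = face * coupon_rate / m = 18.000000
Periods per year m = 2; per-period yield y/m = 0.013000
Number of cashflows N = 6
Cashflows (t years, CF_t, discount factor 1/(1+y/m)^(m*t), PV):
  t = 0.5000: CF_t = 18.000000, DF = 0.987167, PV = 17.769003
  t = 1.0000: CF_t = 18.000000, DF = 0.974498, PV = 17.540970
  t = 1.5000: CF_t = 18.000000, DF = 0.961992, PV = 17.315864
  t = 2.0000: CF_t = 18.000000, DF = 0.949647, PV = 17.093647
  t = 2.5000: CF_t = 18.000000, DF = 0.937460, PV = 16.874281
  t = 3.0000: CF_t = 1018.000000, DF = 0.925429, PV = 942.087206
Price P = sum_t PV_t = 1028.680971
Macaulay numerator sum_t t * PV_t:
  t * PV_t at t = 0.5000: 8.884501
  t * PV_t at t = 1.0000: 17.540970
  t * PV_t at t = 1.5000: 25.973796
  t * PV_t at t = 2.0000: 34.187293
  t * PV_t at t = 2.5000: 42.185703
  t * PV_t at t = 3.0000: 2826.261618
Macaulay duration D = (sum_t t * PV_t) / P = 2955.033882 / 1028.680971 = 2.872644


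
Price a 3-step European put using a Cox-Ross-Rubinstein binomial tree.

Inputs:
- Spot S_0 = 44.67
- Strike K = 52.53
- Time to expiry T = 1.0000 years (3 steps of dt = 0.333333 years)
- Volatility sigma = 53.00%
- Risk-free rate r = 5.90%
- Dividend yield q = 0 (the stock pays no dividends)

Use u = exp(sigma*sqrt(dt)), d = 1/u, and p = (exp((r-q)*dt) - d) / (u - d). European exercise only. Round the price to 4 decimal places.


dt = T/N = 0.333333
u = exp(sigma*sqrt(dt)) = 1.357976; d = 1/u = 0.736390
p = (exp((r-q)*dt) - d) / (u - d) = 0.456045
Discount per step: exp(-r*dt) = 0.980525
Stock lattice S(k, i) with i counting down-moves:
  k=0: S(0,0) = 44.6700
  k=1: S(1,0) = 60.6608; S(1,1) = 32.8945
  k=2: S(2,0) = 82.3759; S(2,1) = 44.6700; S(2,2) = 24.2232
  k=3: S(3,0) = 111.8646; S(3,1) = 60.6608; S(3,2) = 32.8945; S(3,3) = 17.8377
Terminal payoffs V(N, i) = max(K - S_T, 0):
  V(3,0) = 0.000000; V(3,1) = 0.000000; V(3,2) = 19.635466; V(3,3) = 34.692282
Backward induction: V(k, i) = exp(-r*dt) * [p * V(k+1, i) + (1-p) * V(k+1, i+1)].
  V(2,0) = exp(-r*dt) * [p*0.000000 + (1-p)*0.000000] = 0.000000
  V(2,1) = exp(-r*dt) * [p*0.000000 + (1-p)*19.635466] = 10.472804
  V(2,2) = exp(-r*dt) * [p*19.635466 + (1-p)*34.692282] = 27.283802
  V(1,0) = exp(-r*dt) * [p*0.000000 + (1-p)*10.472804] = 5.585792
  V(1,1) = exp(-r*dt) * [p*10.472804 + (1-p)*27.283802] = 19.235193
  V(0,0) = exp(-r*dt) * [p*5.585792 + (1-p)*19.235193] = 12.757078

Answer: Price = V(0,0) = 12.7571


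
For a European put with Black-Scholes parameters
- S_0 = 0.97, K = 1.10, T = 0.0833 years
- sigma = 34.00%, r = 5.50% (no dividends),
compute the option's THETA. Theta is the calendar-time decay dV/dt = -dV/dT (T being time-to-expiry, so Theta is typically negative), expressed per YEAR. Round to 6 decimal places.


Answer: Theta = -0.058601

Derivation:
d1 = -1.1859089922; d2 = -1.2840389061
phi(d1) = 0.1974778995; exp(-qT) = 1.0000000000; exp(-rT) = 0.9954289791
Theta = -S*exp(-qT)*phi(d1)*sigma/(2*sqrt(T)) + r*K*exp(-rT)*N(-d2) - q*S*exp(-qT)*N(-d1)
N(-d1) = 0.8821708792; N(-d2) = 0.9004358287; sqrt(T) = 0.2886173938
Term 1 = -0.9700 * 1.0000000000 * 0.1974778995 * 0.3400 / (2 * 0.2886173938) = -0.1128279387
Term 2 = 0.0550 * 1.1000 * 0.9954289791 * 0.9004358287 = 0.0542273550
Term 3 = 0 (no dividend yield, q = 0)
Theta = -0.1128279387 + (0.0542273550) + (0.0000000000) = -0.058601


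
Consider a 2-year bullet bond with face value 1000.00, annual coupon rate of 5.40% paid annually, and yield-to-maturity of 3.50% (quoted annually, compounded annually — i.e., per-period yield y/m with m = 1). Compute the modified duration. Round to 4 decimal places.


Coupon per period c = face * coupon_rate / m = 54.000000
Periods per year m = 1; per-period yield y/m = 0.035000
Number of cashflows N = 2
Cashflows (t years, CF_t, discount factor 1/(1+y/m)^(m*t), PV):
  t = 1.0000: CF_t = 54.000000, DF = 0.966184, PV = 52.173913
  t = 2.0000: CF_t = 1054.000000, DF = 0.933511, PV = 983.920278
Price P = sum_t PV_t = 1036.094191
First compute Macaulay numerator sum_t t * PV_t:
  t * PV_t at t = 1.0000: 52.173913
  t * PV_t at t = 2.0000: 1967.840556
Macaulay duration D = 2020.014469 / 1036.094191 = 1.949644
Modified duration = D / (1 + y/m) = 1.949644 / (1 + 0.035000) = 1.883714

Answer: Modified duration = 1.8837


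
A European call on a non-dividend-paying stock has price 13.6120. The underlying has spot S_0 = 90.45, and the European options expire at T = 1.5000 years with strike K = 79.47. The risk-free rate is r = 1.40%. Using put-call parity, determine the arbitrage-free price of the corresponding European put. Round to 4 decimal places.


Answer: Put price = 0.9805

Derivation:
Put-call parity: C - P = S_0 * exp(-qT) - K * exp(-rT).
S_0 * exp(-qT) = 90.4500 * 1.00000000 = 90.45000000
K * exp(-rT) = 79.4700 * 0.97921896 = 77.81853111
P = C - S*exp(-qT) + K*exp(-rT)
P = 13.6120 - 90.45000000 + 77.81853111 = 0.9805


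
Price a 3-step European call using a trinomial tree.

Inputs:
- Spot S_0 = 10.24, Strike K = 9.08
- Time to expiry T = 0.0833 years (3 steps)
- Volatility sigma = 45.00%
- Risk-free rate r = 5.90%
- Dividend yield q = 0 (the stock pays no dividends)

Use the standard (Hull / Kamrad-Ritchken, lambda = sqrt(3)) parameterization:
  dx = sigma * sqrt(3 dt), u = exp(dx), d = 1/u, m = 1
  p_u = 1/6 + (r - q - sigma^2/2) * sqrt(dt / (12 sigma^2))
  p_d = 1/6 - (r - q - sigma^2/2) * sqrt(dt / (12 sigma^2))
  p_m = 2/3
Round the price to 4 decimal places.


Answer: Price = V(0,0) = 1.3052

Derivation:
dt = T/N = 0.027767; dx = sigma*sqrt(3*dt) = 0.129878
u = exp(dx) = 1.138689; d = 1/u = 0.878203
p_u = 0.162150, p_m = 0.666667, p_d = 0.171183
Discount per step: exp(-r*dt) = 0.998363
Stock lattice S(k, j) with j the centered position index:
  k=0: S(0,+0) = 10.2400
  k=1: S(1,-1) = 8.9928; S(1,+0) = 10.2400; S(1,+1) = 11.6602
  k=2: S(2,-2) = 7.8975; S(2,-1) = 8.9928; S(2,+0) = 10.2400; S(2,+1) = 11.6602; S(2,+2) = 13.2773
  k=3: S(3,-3) = 6.9356; S(3,-2) = 7.8975; S(3,-1) = 8.9928; S(3,+0) = 10.2400; S(3,+1) = 11.6602; S(3,+2) = 13.2773; S(3,+3) = 15.1187
Terminal payoffs V(N, j) = max(S_T - K, 0):
  V(3,-3) = 0.000000; V(3,-2) = 0.000000; V(3,-1) = 0.000000; V(3,+0) = 1.160000; V(3,+1) = 2.580178; V(3,+2) = 4.197319; V(3,+3) = 6.038741
Backward induction: V(k, j) = exp(-r*dt) * [p_u * V(k+1, j+1) + p_m * V(k+1, j) + p_d * V(k+1, j-1)]
  V(2,-2) = exp(-r*dt) * [p_u*0.000000 + p_m*0.000000 + p_d*0.000000] = 0.000000
  V(2,-1) = exp(-r*dt) * [p_u*1.160000 + p_m*0.000000 + p_d*0.000000] = 0.187787
  V(2,+0) = exp(-r*dt) * [p_u*2.580178 + p_m*1.160000 + p_d*0.000000] = 1.189759
  V(2,+1) = exp(-r*dt) * [p_u*4.197319 + p_m*2.580178 + p_d*1.160000] = 2.595033
  V(2,+2) = exp(-r*dt) * [p_u*6.038741 + p_m*4.197319 + p_d*2.580178] = 4.212173
  V(1,-1) = exp(-r*dt) * [p_u*1.189759 + p_m*0.187787 + p_d*0.000000] = 0.317590
  V(1,+0) = exp(-r*dt) * [p_u*2.595033 + p_m*1.189759 + p_d*0.187787] = 1.244065
  V(1,+1) = exp(-r*dt) * [p_u*4.212173 + p_m*2.595033 + p_d*1.189759] = 2.612411
  V(0,+0) = exp(-r*dt) * [p_u*2.612411 + p_m*1.244065 + p_d*0.317590] = 1.305206


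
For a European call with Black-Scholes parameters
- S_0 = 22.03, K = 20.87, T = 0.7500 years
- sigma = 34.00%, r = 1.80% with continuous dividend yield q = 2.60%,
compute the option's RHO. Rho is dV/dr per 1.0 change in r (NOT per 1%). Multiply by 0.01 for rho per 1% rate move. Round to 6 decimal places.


d1 = 0.3105548070; d2 = 0.0161061697
phi(d1) = 0.3801609067; exp(-qT) = 0.9806888952; exp(-rT) = 0.9865907163
N(d2) = 0.5064251543
Rho = K*T*exp(-rT)*N(d2) = 20.8700 * 0.7500 * 0.9865907163 * 0.5064251543 = 7.820527

Answer: Rho = 7.820527


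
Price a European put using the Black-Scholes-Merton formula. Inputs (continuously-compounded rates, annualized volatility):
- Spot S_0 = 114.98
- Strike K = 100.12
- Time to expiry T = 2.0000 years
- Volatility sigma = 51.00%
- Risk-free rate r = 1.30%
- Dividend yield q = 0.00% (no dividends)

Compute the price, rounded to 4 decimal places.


d1 = (ln(S/K) + (r - q + 0.5*sigma^2) * T) / (sigma * sqrt(T)) = 0.58854679
d2 = d1 - sigma * sqrt(T) = -0.13270213
exp(-rT) = 0.97433509; exp(-qT) = 1.00000000
P = K * exp(-rT) * N(-d2) - S_0 * exp(-qT) * N(-d1)
N(-d1) = 0.27808267; N(-d2) = 0.55278552
P = 100.1200 * 0.97433509 * 0.55278552 - 114.9800 * 1.00000000 * 0.27808267 = 21.9505

Answer: Price = 21.9505


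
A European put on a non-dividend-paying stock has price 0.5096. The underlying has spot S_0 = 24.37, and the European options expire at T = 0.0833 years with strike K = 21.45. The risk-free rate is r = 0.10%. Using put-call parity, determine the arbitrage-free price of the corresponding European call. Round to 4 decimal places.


Put-call parity: C - P = S_0 * exp(-qT) - K * exp(-rT).
S_0 * exp(-qT) = 24.3700 * 1.00000000 = 24.37000000
K * exp(-rT) = 21.4500 * 0.99991670 = 21.44821329
C = P + S*exp(-qT) - K*exp(-rT)
C = 0.5096 + 24.37000000 - 21.44821329 = 3.4314

Answer: Call price = 3.4314


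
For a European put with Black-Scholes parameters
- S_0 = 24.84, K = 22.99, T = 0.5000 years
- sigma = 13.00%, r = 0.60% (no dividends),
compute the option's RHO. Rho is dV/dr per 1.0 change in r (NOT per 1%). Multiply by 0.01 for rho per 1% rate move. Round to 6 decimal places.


d1 = 0.9205542331; d2 = 0.8286303516
phi(d1) = 0.2611530667; exp(-qT) = 1.0000000000; exp(-rT) = 0.9970044955
N(-d2) = 0.2036568039
Rho = -K*T*exp(-rT)*N(-d2) = -22.9900 * 0.5000 * 0.9970044955 * 0.2036568039 = -2.334022

Answer: Rho = -2.334022


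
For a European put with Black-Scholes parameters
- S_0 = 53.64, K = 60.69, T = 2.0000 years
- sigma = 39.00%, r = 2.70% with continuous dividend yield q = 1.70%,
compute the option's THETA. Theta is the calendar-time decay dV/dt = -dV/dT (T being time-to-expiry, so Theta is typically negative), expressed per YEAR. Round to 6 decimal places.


Answer: Theta = -2.197402

Derivation:
d1 = 0.0881456080; d2 = -0.4633976813
phi(d1) = 0.3973954663; exp(-qT) = 0.9665715046; exp(-rT) = 0.9474321065
Theta = -S*exp(-qT)*phi(d1)*sigma/(2*sqrt(T)) + r*K*exp(-rT)*N(-d2) - q*S*exp(-qT)*N(-d1)
N(-d1) = 0.4648804737; N(-d2) = 0.6784603298; sqrt(T) = 1.4142135624
Term 1 = -53.6400 * 0.9665715046 * 0.3973954663 * 0.3900 / (2 * 1.4142135624) = -2.8409610429
Term 2 = 0.0270 * 60.6900 * 0.9474321065 * 0.6784603298 = 1.0533033338
Term 3 = -0.0170 * 53.6400 * 0.9665715046 * 0.4648804737 = -0.4097443588
Theta = -2.8409610429 + (1.0533033338) + (-0.4097443588) = -2.197402


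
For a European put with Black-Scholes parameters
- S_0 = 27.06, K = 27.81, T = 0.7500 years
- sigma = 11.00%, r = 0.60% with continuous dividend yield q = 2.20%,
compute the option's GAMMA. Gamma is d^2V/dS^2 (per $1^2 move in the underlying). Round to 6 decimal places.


d1 = -0.3653214848; d2 = -0.4605842792
phi(d1) = 0.3731896935; exp(-qT) = 0.9836353794; exp(-rT) = 0.9955101098
Gamma = exp(-qT) * phi(d1) / (S * sigma * sqrt(T)) = 0.9836353794 * 0.3731896935 / (27.0600 * 0.1100 * 0.8660254038) = 0.142401

Answer: Gamma = 0.142401


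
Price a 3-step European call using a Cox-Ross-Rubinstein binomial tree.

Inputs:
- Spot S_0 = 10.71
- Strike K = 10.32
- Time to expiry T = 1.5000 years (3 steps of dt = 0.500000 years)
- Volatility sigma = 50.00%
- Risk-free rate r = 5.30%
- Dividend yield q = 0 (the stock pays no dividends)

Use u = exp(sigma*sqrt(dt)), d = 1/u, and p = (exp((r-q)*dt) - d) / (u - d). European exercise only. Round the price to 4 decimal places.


Answer: Price = V(0,0) = 3.2525

Derivation:
dt = T/N = 0.500000
u = exp(sigma*sqrt(dt)) = 1.424119; d = 1/u = 0.702189
p = (exp((r-q)*dt) - d) / (u - d) = 0.449719
Discount per step: exp(-r*dt) = 0.973848
Stock lattice S(k, i) with i counting down-moves:
  k=0: S(0,0) = 10.7100
  k=1: S(1,0) = 15.2523; S(1,1) = 7.5204
  k=2: S(2,0) = 21.7211; S(2,1) = 10.7100; S(2,2) = 5.2808
  k=3: S(3,0) = 30.9334; S(3,1) = 15.2523; S(3,2) = 7.5204; S(3,3) = 3.7081
Terminal payoffs V(N, i) = max(S_T - K, 0):
  V(3,0) = 20.613448; V(3,1) = 4.932315; V(3,2) = 0.000000; V(3,3) = 0.000000
Backward induction: V(k, i) = exp(-r*dt) * [p * V(k+1, i) + (1-p) * V(k+1, i+1)].
  V(2,0) = exp(-r*dt) * [p*20.613448 + (1-p)*4.932315] = 11.671000
  V(2,1) = exp(-r*dt) * [p*4.932315 + (1-p)*0.000000] = 2.160146
  V(2,2) = exp(-r*dt) * [p*0.000000 + (1-p)*0.000000] = 0.000000
  V(1,0) = exp(-r*dt) * [p*11.671000 + (1-p)*2.160146] = 6.269006
  V(1,1) = exp(-r*dt) * [p*2.160146 + (1-p)*0.000000] = 0.946053
  V(0,0) = exp(-r*dt) * [p*6.269006 + (1-p)*0.946053] = 3.252541


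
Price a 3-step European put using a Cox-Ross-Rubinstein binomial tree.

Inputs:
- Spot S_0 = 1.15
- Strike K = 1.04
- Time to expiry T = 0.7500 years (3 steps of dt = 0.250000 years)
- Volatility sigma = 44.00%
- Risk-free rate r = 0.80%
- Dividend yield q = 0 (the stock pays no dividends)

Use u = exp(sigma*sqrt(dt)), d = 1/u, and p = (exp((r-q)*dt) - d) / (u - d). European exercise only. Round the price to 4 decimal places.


Answer: Price = V(0,0) = 0.1214

Derivation:
dt = T/N = 0.250000
u = exp(sigma*sqrt(dt)) = 1.246077; d = 1/u = 0.802519
p = (exp((r-q)*dt) - d) / (u - d) = 0.449734
Discount per step: exp(-r*dt) = 0.998002
Stock lattice S(k, i) with i counting down-moves:
  k=0: S(0,0) = 1.1500
  k=1: S(1,0) = 1.4330; S(1,1) = 0.9229
  k=2: S(2,0) = 1.7856; S(2,1) = 1.1500; S(2,2) = 0.7406
  k=3: S(3,0) = 2.2250; S(3,1) = 1.4330; S(3,2) = 0.9229; S(3,3) = 0.5944
Terminal payoffs V(N, i) = max(K - S_T, 0):
  V(3,0) = 0.000000; V(3,1) = 0.000000; V(3,2) = 0.117103; V(3,3) = 0.445621
Backward induction: V(k, i) = exp(-r*dt) * [p * V(k+1, i) + (1-p) * V(k+1, i+1)].
  V(2,0) = exp(-r*dt) * [p*0.000000 + (1-p)*0.000000] = 0.000000
  V(2,1) = exp(-r*dt) * [p*0.000000 + (1-p)*0.117103] = 0.064309
  V(2,2) = exp(-r*dt) * [p*0.117103 + (1-p)*0.445621] = 0.297280
  V(1,0) = exp(-r*dt) * [p*0.000000 + (1-p)*0.064309] = 0.035316
  V(1,1) = exp(-r*dt) * [p*0.064309 + (1-p)*0.297280] = 0.192121
  V(0,0) = exp(-r*dt) * [p*0.035316 + (1-p)*0.192121] = 0.121357


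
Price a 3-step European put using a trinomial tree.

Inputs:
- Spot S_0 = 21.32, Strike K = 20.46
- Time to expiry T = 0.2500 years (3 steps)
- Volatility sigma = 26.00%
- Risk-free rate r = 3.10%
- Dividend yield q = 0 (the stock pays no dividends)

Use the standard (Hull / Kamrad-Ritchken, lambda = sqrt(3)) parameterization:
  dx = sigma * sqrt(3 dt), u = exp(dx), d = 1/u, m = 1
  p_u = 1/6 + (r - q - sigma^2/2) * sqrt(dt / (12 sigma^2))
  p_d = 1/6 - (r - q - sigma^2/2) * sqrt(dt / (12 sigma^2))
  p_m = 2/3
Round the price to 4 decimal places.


Answer: Price = V(0,0) = 0.6618

Derivation:
dt = T/N = 0.083333; dx = sigma*sqrt(3*dt) = 0.130000
u = exp(dx) = 1.138828; d = 1/u = 0.878095
p_u = 0.165769, p_m = 0.666667, p_d = 0.167564
Discount per step: exp(-r*dt) = 0.997420
Stock lattice S(k, j) with j the centered position index:
  k=0: S(0,+0) = 21.3200
  k=1: S(1,-1) = 18.7210; S(1,+0) = 21.3200; S(1,+1) = 24.2798
  k=2: S(2,-2) = 16.4388; S(2,-1) = 18.7210; S(2,+0) = 21.3200; S(2,+1) = 24.2798; S(2,+2) = 27.6505
  k=3: S(3,-3) = 14.4349; S(3,-2) = 16.4388; S(3,-1) = 18.7210; S(3,+0) = 21.3200; S(3,+1) = 24.2798; S(3,+2) = 27.6505; S(3,+3) = 31.4892
Terminal payoffs V(N, j) = max(K - S_T, 0):
  V(3,-3) = 6.025147; V(3,-2) = 4.021180; V(3,-1) = 1.739005; V(3,+0) = 0.000000; V(3,+1) = 0.000000; V(3,+2) = 0.000000; V(3,+3) = 0.000000
Backward induction: V(k, j) = exp(-r*dt) * [p_u * V(k+1, j+1) + p_m * V(k+1, j) + p_d * V(k+1, j-1)]
  V(2,-2) = exp(-r*dt) * [p_u*1.739005 + p_m*4.021180 + p_d*6.025147] = 3.968394
  V(2,-1) = exp(-r*dt) * [p_u*0.000000 + p_m*1.739005 + p_d*4.021180] = 1.828413
  V(2,+0) = exp(-r*dt) * [p_u*0.000000 + p_m*0.000000 + p_d*1.739005] = 0.290643
  V(2,+1) = exp(-r*dt) * [p_u*0.000000 + p_m*0.000000 + p_d*0.000000] = 0.000000
  V(2,+2) = exp(-r*dt) * [p_u*0.000000 + p_m*0.000000 + p_d*0.000000] = 0.000000
  V(1,-1) = exp(-r*dt) * [p_u*0.290643 + p_m*1.828413 + p_d*3.968394] = 1.927097
  V(1,+0) = exp(-r*dt) * [p_u*0.000000 + p_m*0.290643 + p_d*1.828413] = 0.498848
  V(1,+1) = exp(-r*dt) * [p_u*0.000000 + p_m*0.000000 + p_d*0.290643] = 0.048576
  V(0,+0) = exp(-r*dt) * [p_u*0.048576 + p_m*0.498848 + p_d*1.927097] = 0.661818


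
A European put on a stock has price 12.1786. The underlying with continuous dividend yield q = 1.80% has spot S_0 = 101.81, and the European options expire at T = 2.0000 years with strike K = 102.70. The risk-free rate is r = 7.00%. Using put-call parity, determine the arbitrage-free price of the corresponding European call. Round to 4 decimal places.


Answer: Call price = 21.1055

Derivation:
Put-call parity: C - P = S_0 * exp(-qT) - K * exp(-rT).
S_0 * exp(-qT) = 101.8100 * 0.96464029 = 98.21002828
K * exp(-rT) = 102.7000 * 0.86935824 = 89.28309078
C = P + S*exp(-qT) - K*exp(-rT)
C = 12.1786 + 98.21002828 - 89.28309078 = 21.1055


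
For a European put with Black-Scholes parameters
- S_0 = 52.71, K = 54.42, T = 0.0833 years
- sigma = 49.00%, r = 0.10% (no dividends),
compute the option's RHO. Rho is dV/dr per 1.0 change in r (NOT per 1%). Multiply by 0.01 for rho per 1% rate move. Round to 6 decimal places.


Answer: Rho = -2.793739

Derivation:
d1 = -0.1544526079; d2 = -0.2958751309
phi(d1) = 0.3942120418; exp(-qT) = 1.0000000000; exp(-rT) = 0.9999167035
N(-d2) = 0.6163372781
Rho = -K*T*exp(-rT)*N(-d2) = -54.4200 * 0.0833 * 0.9999167035 * 0.6163372781 = -2.793739


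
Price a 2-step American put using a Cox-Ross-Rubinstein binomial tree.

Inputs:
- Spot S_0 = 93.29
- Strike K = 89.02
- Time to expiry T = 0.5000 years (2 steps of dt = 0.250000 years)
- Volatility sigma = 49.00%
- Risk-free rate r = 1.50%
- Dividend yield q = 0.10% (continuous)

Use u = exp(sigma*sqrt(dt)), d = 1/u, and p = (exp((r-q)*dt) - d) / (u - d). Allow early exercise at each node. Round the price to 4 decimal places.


dt = T/N = 0.250000
u = exp(sigma*sqrt(dt)) = 1.277621; d = 1/u = 0.782705
p = (exp((r-q)*dt) - d) / (u - d) = 0.446139
Discount per step: exp(-r*dt) = 0.996257
Stock lattice S(k, i) with i counting down-moves:
  k=0: S(0,0) = 93.2900
  k=1: S(1,0) = 119.1893; S(1,1) = 73.0185
  k=2: S(2,0) = 152.2788; S(2,1) = 93.2900; S(2,2) = 57.1519
Terminal payoffs V(N, i) = max(K - S_T, 0):
  V(2,0) = 0.000000; V(2,1) = 0.000000; V(2,2) = 31.868084
Backward induction: V(k, i) = exp(-r*dt) * [p * V(k+1, i) + (1-p) * V(k+1, i+1)]; then take max(V_cont, immediate exercise) for American.
  V(1,0) = exp(-r*dt) * [p*0.000000 + (1-p)*0.000000] = 0.000000; exercise = 0.000000; V(1,0) = max -> 0.000000
  V(1,1) = exp(-r*dt) * [p*0.000000 + (1-p)*31.868084] = 17.584429; exercise = 16.001494; V(1,1) = max -> 17.584429
  V(0,0) = exp(-r*dt) * [p*0.000000 + (1-p)*17.584429] = 9.702878; exercise = 0.000000; V(0,0) = max -> 9.702878

Answer: Price = V(0,0) = 9.7029


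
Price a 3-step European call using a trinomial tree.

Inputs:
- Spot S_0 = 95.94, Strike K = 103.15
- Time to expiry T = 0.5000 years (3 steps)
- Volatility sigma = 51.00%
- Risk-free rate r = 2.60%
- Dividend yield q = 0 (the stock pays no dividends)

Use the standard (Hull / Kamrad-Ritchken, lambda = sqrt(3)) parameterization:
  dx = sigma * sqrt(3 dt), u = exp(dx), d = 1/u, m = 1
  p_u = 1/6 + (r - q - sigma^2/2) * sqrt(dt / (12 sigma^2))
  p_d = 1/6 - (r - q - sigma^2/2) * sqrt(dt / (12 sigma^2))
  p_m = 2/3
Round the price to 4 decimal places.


dt = T/N = 0.166667; dx = sigma*sqrt(3*dt) = 0.360624
u = exp(dx) = 1.434225; d = 1/u = 0.697241
p_u = 0.142623, p_m = 0.666667, p_d = 0.190711
Discount per step: exp(-r*dt) = 0.995676
Stock lattice S(k, j) with j the centered position index:
  k=0: S(0,+0) = 95.9400
  k=1: S(1,-1) = 66.8933; S(1,+0) = 95.9400; S(1,+1) = 137.5995
  k=2: S(2,-2) = 46.6407; S(2,-1) = 66.8933; S(2,+0) = 95.9400; S(2,+1) = 137.5995; S(2,+2) = 197.3486
  k=3: S(3,-3) = 32.5198; S(3,-2) = 46.6407; S(3,-1) = 66.8933; S(3,+0) = 95.9400; S(3,+1) = 137.5995; S(3,+2) = 197.3486; S(3,+3) = 283.0423
Terminal payoffs V(N, j) = max(S_T - K, 0):
  V(3,-3) = 0.000000; V(3,-2) = 0.000000; V(3,-1) = 0.000000; V(3,+0) = 0.000000; V(3,+1) = 34.449522; V(3,+2) = 94.198640; V(3,+3) = 179.892304
Backward induction: V(k, j) = exp(-r*dt) * [p_u * V(k+1, j+1) + p_m * V(k+1, j) + p_d * V(k+1, j-1)]
  V(2,-2) = exp(-r*dt) * [p_u*0.000000 + p_m*0.000000 + p_d*0.000000] = 0.000000
  V(2,-1) = exp(-r*dt) * [p_u*0.000000 + p_m*0.000000 + p_d*0.000000] = 0.000000
  V(2,+0) = exp(-r*dt) * [p_u*34.449522 + p_m*0.000000 + p_d*0.000000] = 4.892040
  V(2,+1) = exp(-r*dt) * [p_u*94.198640 + p_m*34.449522 + p_d*0.000000] = 36.243818
  V(2,+2) = exp(-r*dt) * [p_u*179.892304 + p_m*94.198640 + p_d*34.449522] = 94.614826
  V(1,-1) = exp(-r*dt) * [p_u*4.892040 + p_m*0.000000 + p_d*0.000000] = 0.694699
  V(1,+0) = exp(-r*dt) * [p_u*36.243818 + p_m*4.892040 + p_d*0.000000] = 8.394099
  V(1,+1) = exp(-r*dt) * [p_u*94.614826 + p_m*36.243818 + p_d*4.892040] = 38.422873
  V(0,+0) = exp(-r*dt) * [p_u*38.422873 + p_m*8.394099 + p_d*0.694699] = 11.160062

Answer: Price = V(0,0) = 11.1601


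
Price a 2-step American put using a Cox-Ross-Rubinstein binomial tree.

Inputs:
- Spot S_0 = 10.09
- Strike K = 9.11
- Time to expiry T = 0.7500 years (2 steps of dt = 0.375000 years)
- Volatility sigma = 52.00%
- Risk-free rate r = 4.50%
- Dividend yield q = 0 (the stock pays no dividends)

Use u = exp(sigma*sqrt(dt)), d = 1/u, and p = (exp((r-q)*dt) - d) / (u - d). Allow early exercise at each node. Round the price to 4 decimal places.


dt = T/N = 0.375000
u = exp(sigma*sqrt(dt)) = 1.374972; d = 1/u = 0.727287
p = (exp((r-q)*dt) - d) / (u - d) = 0.447333
Discount per step: exp(-r*dt) = 0.983267
Stock lattice S(k, i) with i counting down-moves:
  k=0: S(0,0) = 10.0900
  k=1: S(1,0) = 13.8735; S(1,1) = 7.3383
  k=2: S(2,0) = 19.0756; S(2,1) = 10.0900; S(2,2) = 5.3371
Terminal payoffs V(N, i) = max(K - S_T, 0):
  V(2,0) = 0.000000; V(2,1) = 0.000000; V(2,2) = 3.772926
Backward induction: V(k, i) = exp(-r*dt) * [p * V(k+1, i) + (1-p) * V(k+1, i+1)]; then take max(V_cont, immediate exercise) for American.
  V(1,0) = exp(-r*dt) * [p*0.000000 + (1-p)*0.000000] = 0.000000; exercise = 0.000000; V(1,0) = max -> 0.000000
  V(1,1) = exp(-r*dt) * [p*0.000000 + (1-p)*3.772926] = 2.050280; exercise = 1.771671; V(1,1) = max -> 2.050280
  V(0,0) = exp(-r*dt) * [p*0.000000 + (1-p)*2.050280] = 1.114161; exercise = 0.000000; V(0,0) = max -> 1.114161

Answer: Price = V(0,0) = 1.1142


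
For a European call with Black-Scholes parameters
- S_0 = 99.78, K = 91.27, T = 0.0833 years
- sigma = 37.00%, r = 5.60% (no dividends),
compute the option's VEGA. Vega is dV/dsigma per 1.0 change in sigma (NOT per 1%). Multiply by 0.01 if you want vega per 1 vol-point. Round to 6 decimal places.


d1 = 0.9318640193; d2 = 0.8250755835
phi(d1) = 0.2584317073; exp(-qT) = 1.0000000000; exp(-rT) = 0.9953460633
Vega = S * exp(-qT) * phi(d1) * sqrt(T) = 99.7800 * 1.0000000000 * 0.2584317073 * 0.2886173938 = 7.442379

Answer: Vega = 7.442379


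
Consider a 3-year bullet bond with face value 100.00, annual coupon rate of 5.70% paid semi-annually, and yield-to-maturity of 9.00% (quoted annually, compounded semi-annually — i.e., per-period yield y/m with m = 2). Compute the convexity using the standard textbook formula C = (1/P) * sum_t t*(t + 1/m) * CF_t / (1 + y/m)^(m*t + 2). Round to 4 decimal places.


Coupon per period c = face * coupon_rate / m = 2.850000
Periods per year m = 2; per-period yield y/m = 0.045000
Number of cashflows N = 6
Cashflows (t years, CF_t, discount factor 1/(1+y/m)^(m*t), PV):
  t = 0.5000: CF_t = 2.850000, DF = 0.956938, PV = 2.727273
  t = 1.0000: CF_t = 2.850000, DF = 0.915730, PV = 2.609830
  t = 1.5000: CF_t = 2.850000, DF = 0.876297, PV = 2.497445
  t = 2.0000: CF_t = 2.850000, DF = 0.838561, PV = 2.389900
  t = 2.5000: CF_t = 2.850000, DF = 0.802451, PV = 2.286985
  t = 3.0000: CF_t = 102.850000, DF = 0.767896, PV = 78.978077
Price P = sum_t PV_t = 91.489510
Convexity numerator sum_t t*(t + 1/m) * CF_t / (1+y/m)^(m*t + 2):
  t = 0.5000: term = 1.248723
  t = 1.0000: term = 3.584850
  t = 1.5000: term = 6.860956
  t = 2.0000: term = 10.942514
  t = 2.5000: term = 15.706958
  t = 3.0000: term = 759.387198
Convexity = (1/P) * sum = 797.731200 / 91.489510 = 8.719373

Answer: Convexity = 8.7194


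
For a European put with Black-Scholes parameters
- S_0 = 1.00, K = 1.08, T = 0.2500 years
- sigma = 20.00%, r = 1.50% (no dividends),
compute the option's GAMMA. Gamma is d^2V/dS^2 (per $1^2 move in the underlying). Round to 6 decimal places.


d1 = -0.6821104114; d2 = -0.7821104114
phi(d1) = 0.3161381935; exp(-qT) = 1.0000000000; exp(-rT) = 0.9962570225
Gamma = exp(-qT) * phi(d1) / (S * sigma * sqrt(T)) = 1.0000000000 * 0.3161381935 / (1.0000 * 0.2000 * 0.5000000000) = 3.161382

Answer: Gamma = 3.161382


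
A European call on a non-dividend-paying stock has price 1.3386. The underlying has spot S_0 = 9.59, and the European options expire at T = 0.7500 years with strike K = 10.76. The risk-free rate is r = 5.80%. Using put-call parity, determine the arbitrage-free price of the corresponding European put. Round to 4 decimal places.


Put-call parity: C - P = S_0 * exp(-qT) - K * exp(-rT).
S_0 * exp(-qT) = 9.5900 * 1.00000000 = 9.59000000
K * exp(-rT) = 10.7600 * 0.95743255 = 10.30197428
P = C - S*exp(-qT) + K*exp(-rT)
P = 1.3386 - 9.59000000 + 10.30197428 = 2.0506

Answer: Put price = 2.0506


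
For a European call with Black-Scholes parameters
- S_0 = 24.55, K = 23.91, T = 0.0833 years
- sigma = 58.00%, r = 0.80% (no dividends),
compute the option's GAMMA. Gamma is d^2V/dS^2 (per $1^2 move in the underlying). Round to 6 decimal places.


Answer: Gamma = 0.094194

Derivation:
d1 = 0.2454779094; d2 = 0.0780798210
phi(d1) = 0.3871015431; exp(-qT) = 1.0000000000; exp(-rT) = 0.9993338220
Gamma = exp(-qT) * phi(d1) / (S * sigma * sqrt(T)) = 1.0000000000 * 0.3871015431 / (24.5500 * 0.5800 * 0.2886173938) = 0.094194


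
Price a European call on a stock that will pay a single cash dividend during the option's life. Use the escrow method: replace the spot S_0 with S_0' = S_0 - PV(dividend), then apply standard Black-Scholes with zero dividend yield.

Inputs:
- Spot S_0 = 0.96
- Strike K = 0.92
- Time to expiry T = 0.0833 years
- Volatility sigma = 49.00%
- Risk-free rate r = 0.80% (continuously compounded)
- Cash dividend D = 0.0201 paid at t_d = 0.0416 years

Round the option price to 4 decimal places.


Answer: Price = 0.0633

Derivation:
PV(D) = D * exp(-r * t_d) = 0.0201 * 0.99966726 = 0.02009331
S_0' = S_0 - PV(D) = 0.9600 - 0.02009331 = 0.93990669
d1 = (ln(S_0'/K) + (r + sigma^2/2)*T) / (sigma*sqrt(T)) = 0.22679200
d2 = d1 - sigma*sqrt(T) = 0.08536948
exp(-rT) = 0.99933382
N(d1) = 0.58970726; N(d2) = 0.53401617
C = S_0' * N(d1) - K * exp(-rT) * N(d2) = 0.93990669 * 0.58970726 - 0.9200 * 0.99933382 * 0.53401617 = 0.0633


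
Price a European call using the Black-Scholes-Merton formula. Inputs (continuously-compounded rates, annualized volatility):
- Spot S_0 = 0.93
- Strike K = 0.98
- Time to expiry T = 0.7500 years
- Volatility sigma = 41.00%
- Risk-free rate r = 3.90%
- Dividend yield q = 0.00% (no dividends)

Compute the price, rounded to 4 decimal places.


Answer: Price = 0.1220

Derivation:
d1 = (ln(S/K) + (r - q + 0.5*sigma^2) * T) / (sigma * sqrt(T)) = 0.11242704
d2 = d1 - sigma * sqrt(T) = -0.24264338
exp(-rT) = 0.97117364; exp(-qT) = 1.00000000
C = S_0 * exp(-qT) * N(d1) - K * exp(-rT) * N(d2)
N(d1) = 0.54475759; N(d2) = 0.40414084
C = 0.9300 * 1.00000000 * 0.54475759 - 0.9800 * 0.97117364 * 0.40414084 = 0.1220


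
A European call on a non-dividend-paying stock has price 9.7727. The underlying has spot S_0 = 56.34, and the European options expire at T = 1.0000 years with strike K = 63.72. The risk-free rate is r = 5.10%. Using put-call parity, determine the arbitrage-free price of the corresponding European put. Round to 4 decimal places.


Answer: Put price = 13.9845

Derivation:
Put-call parity: C - P = S_0 * exp(-qT) - K * exp(-rT).
S_0 * exp(-qT) = 56.3400 * 1.00000000 = 56.34000000
K * exp(-rT) = 63.7200 * 0.95027867 = 60.55175689
P = C - S*exp(-qT) + K*exp(-rT)
P = 9.7727 - 56.34000000 + 60.55175689 = 13.9845


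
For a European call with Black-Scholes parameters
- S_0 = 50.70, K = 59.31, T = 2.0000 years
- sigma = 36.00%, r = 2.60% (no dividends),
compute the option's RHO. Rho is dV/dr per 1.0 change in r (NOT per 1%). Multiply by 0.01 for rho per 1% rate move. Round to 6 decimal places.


Answer: Rho = 36.325096

Derivation:
d1 = 0.0486096329; d2 = -0.4605072496
phi(d1) = 0.3984712291; exp(-qT) = 1.0000000000; exp(-rT) = 0.9493288668
N(d2) = 0.3225760845
Rho = K*T*exp(-rT)*N(d2) = 59.3100 * 2.0000 * 0.9493288668 * 0.3225760845 = 36.325096


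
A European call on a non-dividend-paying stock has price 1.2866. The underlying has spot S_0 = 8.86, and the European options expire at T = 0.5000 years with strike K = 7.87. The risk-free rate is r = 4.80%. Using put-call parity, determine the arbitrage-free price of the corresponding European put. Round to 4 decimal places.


Answer: Put price = 0.1100

Derivation:
Put-call parity: C - P = S_0 * exp(-qT) - K * exp(-rT).
S_0 * exp(-qT) = 8.8600 * 1.00000000 = 8.86000000
K * exp(-rT) = 7.8700 * 0.97628571 = 7.68336854
P = C - S*exp(-qT) + K*exp(-rT)
P = 1.2866 - 8.86000000 + 7.68336854 = 0.1100


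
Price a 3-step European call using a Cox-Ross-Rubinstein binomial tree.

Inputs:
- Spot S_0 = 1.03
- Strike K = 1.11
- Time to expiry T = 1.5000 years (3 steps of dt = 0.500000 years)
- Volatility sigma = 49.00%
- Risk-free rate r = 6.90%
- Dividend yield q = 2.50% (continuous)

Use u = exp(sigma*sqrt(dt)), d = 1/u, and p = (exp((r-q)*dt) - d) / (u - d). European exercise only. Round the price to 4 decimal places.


Answer: Price = V(0,0) = 0.2471

Derivation:
dt = T/N = 0.500000
u = exp(sigma*sqrt(dt)) = 1.414084; d = 1/u = 0.707171
p = (exp((r-q)*dt) - d) / (u - d) = 0.445702
Discount per step: exp(-r*dt) = 0.966088
Stock lattice S(k, i) with i counting down-moves:
  k=0: S(0,0) = 1.0300
  k=1: S(1,0) = 1.4565; S(1,1) = 0.7284
  k=2: S(2,0) = 2.0596; S(2,1) = 1.0300; S(2,2) = 0.5151
  k=3: S(3,0) = 2.9125; S(3,1) = 1.4565; S(3,2) = 0.7284; S(3,3) = 0.3643
Terminal payoffs V(N, i) = max(S_T - K, 0):
  V(3,0) = 1.802482; V(3,1) = 0.346507; V(3,2) = 0.000000; V(3,3) = 0.000000
Backward induction: V(k, i) = exp(-r*dt) * [p * V(k+1, i) + (1-p) * V(k+1, i+1)].
  V(2,0) = exp(-r*dt) * [p*1.802482 + (1-p)*0.346507] = 0.961681
  V(2,1) = exp(-r*dt) * [p*0.346507 + (1-p)*0.000000] = 0.149202
  V(2,2) = exp(-r*dt) * [p*0.000000 + (1-p)*0.000000] = 0.000000
  V(1,0) = exp(-r*dt) * [p*0.961681 + (1-p)*0.149202] = 0.493985
  V(1,1) = exp(-r*dt) * [p*0.149202 + (1-p)*0.000000] = 0.064244
  V(0,0) = exp(-r*dt) * [p*0.493985 + (1-p)*0.064244] = 0.247107


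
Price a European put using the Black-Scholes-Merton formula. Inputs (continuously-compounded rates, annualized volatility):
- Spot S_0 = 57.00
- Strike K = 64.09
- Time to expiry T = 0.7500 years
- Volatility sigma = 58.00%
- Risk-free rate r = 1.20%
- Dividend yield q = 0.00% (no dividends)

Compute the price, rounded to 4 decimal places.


Answer: Price = 15.4773

Derivation:
d1 = (ln(S/K) + (r - q + 0.5*sigma^2) * T) / (sigma * sqrt(T)) = 0.03566217
d2 = d1 - sigma * sqrt(T) = -0.46663256
exp(-rT) = 0.99104038; exp(-qT) = 1.00000000
P = K * exp(-rT) * N(-d2) - S_0 * exp(-qT) * N(-d1)
N(-d1) = 0.48577587; N(-d2) = 0.67961861
P = 64.0900 * 0.99104038 * 0.67961861 - 57.0000 * 1.00000000 * 0.48577587 = 15.4773
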